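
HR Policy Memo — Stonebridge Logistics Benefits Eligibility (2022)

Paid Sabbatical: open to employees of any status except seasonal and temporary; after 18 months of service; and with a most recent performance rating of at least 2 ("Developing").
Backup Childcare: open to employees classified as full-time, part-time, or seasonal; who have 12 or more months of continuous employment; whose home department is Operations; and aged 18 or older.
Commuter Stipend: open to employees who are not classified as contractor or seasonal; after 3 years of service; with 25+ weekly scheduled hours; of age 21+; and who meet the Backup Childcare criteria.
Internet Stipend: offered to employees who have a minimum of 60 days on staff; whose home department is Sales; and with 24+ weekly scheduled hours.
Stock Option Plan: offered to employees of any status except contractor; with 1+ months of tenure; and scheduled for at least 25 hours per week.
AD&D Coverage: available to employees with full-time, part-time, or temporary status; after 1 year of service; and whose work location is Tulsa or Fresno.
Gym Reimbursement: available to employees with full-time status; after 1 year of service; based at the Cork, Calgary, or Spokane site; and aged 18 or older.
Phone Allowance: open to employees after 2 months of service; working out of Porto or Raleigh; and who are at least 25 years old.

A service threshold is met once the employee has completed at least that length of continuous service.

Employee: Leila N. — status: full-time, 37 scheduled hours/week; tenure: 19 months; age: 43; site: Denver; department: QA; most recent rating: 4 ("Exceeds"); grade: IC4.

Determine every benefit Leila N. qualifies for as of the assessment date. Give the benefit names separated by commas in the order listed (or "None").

Paid Sabbatical, Stock Option Plan

Paid Sabbatical — status full-time ✓ (not excluded); service 19 months ≥ 18 months ✓; rating 4 ≥ 2 ✓ → eligible.
Backup Childcare — status full-time ✓; service 19 months ≥ 12 months ✓; dept QA ✗ → not eligible.
Commuter Stipend — status full-time ✓ (not excluded); service 19 months < 3 years (≈1095 days) ✗ → not eligible.
Internet Stipend — service 19 months ≥ 60 days ✓; dept QA ✗ → not eligible.
Stock Option Plan — status full-time ✓ (not excluded); service 19 months ≥ 1 month ✓; 37 hrs/wk ≥ 25 ✓ → eligible.
AD&D Coverage — status full-time ✓; service 19 months ≥ 1 year (≈365 days) ✓; site Denver ✗ (not Tulsa or Fresno) → not eligible.
Gym Reimbursement — status full-time ✓; service 19 months ≥ 1 year (≈365 days) ✓; site Denver ✗ (not Cork, Calgary, or Spokane) → not eligible.
Phone Allowance — service 19 months ≥ 2 months ✓; site Denver ✗ (not Porto or Raleigh) → not eligible.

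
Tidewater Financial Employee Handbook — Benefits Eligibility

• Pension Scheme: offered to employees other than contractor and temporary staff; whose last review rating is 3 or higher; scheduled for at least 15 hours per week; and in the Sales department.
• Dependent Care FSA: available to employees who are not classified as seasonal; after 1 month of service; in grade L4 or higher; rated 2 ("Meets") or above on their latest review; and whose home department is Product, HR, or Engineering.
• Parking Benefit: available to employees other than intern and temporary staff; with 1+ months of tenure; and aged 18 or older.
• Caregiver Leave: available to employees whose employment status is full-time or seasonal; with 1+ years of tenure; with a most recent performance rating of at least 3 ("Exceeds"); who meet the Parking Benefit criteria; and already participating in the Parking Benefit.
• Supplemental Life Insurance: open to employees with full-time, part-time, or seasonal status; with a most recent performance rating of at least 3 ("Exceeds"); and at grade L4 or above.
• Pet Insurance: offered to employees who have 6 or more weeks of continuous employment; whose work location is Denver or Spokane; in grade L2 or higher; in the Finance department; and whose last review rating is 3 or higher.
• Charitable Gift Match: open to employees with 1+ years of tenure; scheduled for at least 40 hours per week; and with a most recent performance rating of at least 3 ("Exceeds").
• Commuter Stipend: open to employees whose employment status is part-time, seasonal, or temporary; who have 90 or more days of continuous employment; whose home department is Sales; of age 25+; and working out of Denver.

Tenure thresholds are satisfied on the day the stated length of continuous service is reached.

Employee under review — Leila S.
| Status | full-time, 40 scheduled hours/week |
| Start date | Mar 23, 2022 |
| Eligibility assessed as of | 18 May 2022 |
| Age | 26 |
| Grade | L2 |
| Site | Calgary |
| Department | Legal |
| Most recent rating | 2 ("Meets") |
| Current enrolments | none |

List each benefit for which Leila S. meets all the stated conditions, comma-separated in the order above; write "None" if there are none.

Service from Mar 23, 2022 to 18 May 2022: 56 days.
Pension Scheme — status full-time ✓ (not excluded); rating 2 < 3 ✗ → not eligible.
Dependent Care FSA — status full-time ✓ (not excluded); service 56 days ≥ 1 month (≈30 days) ✓; grade L2 < L4 ✗ → not eligible.
Parking Benefit — status full-time ✓ (not excluded); service 56 days ≥ 1 month (≈30 days) ✓; age 26 ≥ 18 ✓ → eligible.
Caregiver Leave — status full-time ✓; service 56 days < 1 year (≈365 days) ✗ → not eligible.
Supplemental Life Insurance — status full-time ✓; rating 2 < 3 ✗ → not eligible.
Pet Insurance — service 56 days ≥ 6 weeks (≈42 days) ✓; site Calgary ✗ (not Denver or Spokane) → not eligible.
Charitable Gift Match — service 56 days < 1 year (≈365 days) ✗ → not eligible.
Commuter Stipend — status full-time ✗ (requires part-time, seasonal, or temporary) → not eligible.

Parking Benefit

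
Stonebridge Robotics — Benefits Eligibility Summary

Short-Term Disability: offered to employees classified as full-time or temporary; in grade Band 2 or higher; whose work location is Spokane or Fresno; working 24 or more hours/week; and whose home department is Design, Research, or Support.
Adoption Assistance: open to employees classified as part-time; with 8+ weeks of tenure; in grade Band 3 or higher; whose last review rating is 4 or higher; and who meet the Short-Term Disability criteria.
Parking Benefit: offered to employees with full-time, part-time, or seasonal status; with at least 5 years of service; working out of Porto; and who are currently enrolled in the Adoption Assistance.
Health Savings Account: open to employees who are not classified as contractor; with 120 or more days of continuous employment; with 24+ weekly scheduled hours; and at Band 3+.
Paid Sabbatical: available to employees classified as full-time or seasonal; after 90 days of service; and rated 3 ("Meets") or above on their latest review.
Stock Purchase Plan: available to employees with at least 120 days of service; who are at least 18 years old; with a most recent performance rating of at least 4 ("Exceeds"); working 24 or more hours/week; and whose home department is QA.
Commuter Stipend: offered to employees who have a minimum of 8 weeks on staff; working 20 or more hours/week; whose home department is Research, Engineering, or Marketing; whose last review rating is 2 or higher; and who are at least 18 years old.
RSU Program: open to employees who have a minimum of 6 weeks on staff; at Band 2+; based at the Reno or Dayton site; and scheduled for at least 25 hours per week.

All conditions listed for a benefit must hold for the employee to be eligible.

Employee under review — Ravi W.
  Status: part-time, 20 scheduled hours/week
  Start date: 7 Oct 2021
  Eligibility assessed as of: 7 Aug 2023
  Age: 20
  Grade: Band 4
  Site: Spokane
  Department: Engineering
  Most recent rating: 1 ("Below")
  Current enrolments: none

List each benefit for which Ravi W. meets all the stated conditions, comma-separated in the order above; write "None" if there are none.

Service from 7 Oct 2021 to 7 Aug 2023: 669 days.
Short-Term Disability — status part-time ✗ (requires full-time or temporary) → not eligible.
Adoption Assistance — status part-time ✓; service 669 days ≥ 8 weeks (≈56 days) ✓; grade Band 4 ≥ Band 3 ✓; rating 1 < 4 ✗ → not eligible.
Parking Benefit — status part-time ✓; service 669 days < 5 years (≈1825 days) ✗ → not eligible.
Health Savings Account — status part-time ✓ (not excluded); service 669 days ≥ 120 days ✓; 20 hrs/wk < 24 ✗ → not eligible.
Paid Sabbatical — status part-time ✗ (requires full-time or seasonal) → not eligible.
Stock Purchase Plan — service 669 days ≥ 120 days ✓; age 20 ≥ 18 ✓; rating 1 < 4 ✗ → not eligible.
Commuter Stipend — service 669 days ≥ 8 weeks (≈56 days) ✓; 20 hrs/wk ≥ 20 ✓; dept Engineering ✓; rating 1 < 2 ✗ → not eligible.
RSU Program — service 669 days ≥ 6 weeks (≈42 days) ✓; grade Band 4 ≥ Band 2 ✓; site Spokane ✗ (not Reno or Dayton) → not eligible.

None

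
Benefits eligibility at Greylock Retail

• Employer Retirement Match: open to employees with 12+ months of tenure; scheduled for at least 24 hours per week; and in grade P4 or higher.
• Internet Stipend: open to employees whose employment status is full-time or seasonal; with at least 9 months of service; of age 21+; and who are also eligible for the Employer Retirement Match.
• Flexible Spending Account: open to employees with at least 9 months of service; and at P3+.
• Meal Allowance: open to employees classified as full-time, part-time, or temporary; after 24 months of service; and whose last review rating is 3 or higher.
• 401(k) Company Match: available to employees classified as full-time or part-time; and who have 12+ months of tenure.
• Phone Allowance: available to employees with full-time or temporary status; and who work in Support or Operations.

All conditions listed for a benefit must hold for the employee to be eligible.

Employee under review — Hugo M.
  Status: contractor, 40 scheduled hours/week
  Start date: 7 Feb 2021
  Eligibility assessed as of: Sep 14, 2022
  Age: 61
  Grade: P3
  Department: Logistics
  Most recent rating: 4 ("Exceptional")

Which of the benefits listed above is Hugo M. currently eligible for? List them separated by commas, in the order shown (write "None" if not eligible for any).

Flexible Spending Account

Service from 7 Feb 2021 to Sep 14, 2022: 584 days.
Employer Retirement Match — service 584 days ≥ 12 months (≈360 days) ✓; 40 hrs/wk ≥ 24 ✓; grade P3 < P4 ✗ → not eligible.
Internet Stipend — status contractor ✗ (requires full-time or seasonal) → not eligible.
Flexible Spending Account — service 584 days ≥ 9 months (≈270 days) ✓; grade P3 ≥ P3 ✓ → eligible.
Meal Allowance — status contractor ✗ (requires full-time, part-time, or temporary) → not eligible.
401(k) Company Match — status contractor ✗ (requires full-time or part-time) → not eligible.
Phone Allowance — status contractor ✗ (requires full-time or temporary) → not eligible.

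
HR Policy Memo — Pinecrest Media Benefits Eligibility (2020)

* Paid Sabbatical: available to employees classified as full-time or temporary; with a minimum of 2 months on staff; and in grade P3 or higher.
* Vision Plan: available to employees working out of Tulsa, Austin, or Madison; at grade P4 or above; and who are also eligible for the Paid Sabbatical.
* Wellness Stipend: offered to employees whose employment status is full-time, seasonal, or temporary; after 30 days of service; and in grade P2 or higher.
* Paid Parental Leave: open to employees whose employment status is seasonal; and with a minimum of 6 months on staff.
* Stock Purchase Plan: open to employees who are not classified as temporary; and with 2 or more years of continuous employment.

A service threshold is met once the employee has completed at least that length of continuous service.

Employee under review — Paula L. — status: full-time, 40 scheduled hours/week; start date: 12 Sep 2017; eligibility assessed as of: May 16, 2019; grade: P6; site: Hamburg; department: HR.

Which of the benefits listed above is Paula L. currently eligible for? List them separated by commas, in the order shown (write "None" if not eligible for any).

Service from 12 Sep 2017 to May 16, 2019: 611 days.
Paid Sabbatical — status full-time ✓; service 611 days ≥ 2 months (≈60 days) ✓; grade P6 ≥ P3 ✓ → eligible.
Vision Plan — site Hamburg ✗ (not Tulsa, Austin, or Madison) → not eligible.
Wellness Stipend — status full-time ✓; service 611 days ≥ 30 days ✓; grade P6 ≥ P2 ✓ → eligible.
Paid Parental Leave — status full-time ✗ (requires seasonal) → not eligible.
Stock Purchase Plan — status full-time ✓ (not excluded); service 611 days < 2 years (≈730 days) ✗ → not eligible.

Paid Sabbatical, Wellness Stipend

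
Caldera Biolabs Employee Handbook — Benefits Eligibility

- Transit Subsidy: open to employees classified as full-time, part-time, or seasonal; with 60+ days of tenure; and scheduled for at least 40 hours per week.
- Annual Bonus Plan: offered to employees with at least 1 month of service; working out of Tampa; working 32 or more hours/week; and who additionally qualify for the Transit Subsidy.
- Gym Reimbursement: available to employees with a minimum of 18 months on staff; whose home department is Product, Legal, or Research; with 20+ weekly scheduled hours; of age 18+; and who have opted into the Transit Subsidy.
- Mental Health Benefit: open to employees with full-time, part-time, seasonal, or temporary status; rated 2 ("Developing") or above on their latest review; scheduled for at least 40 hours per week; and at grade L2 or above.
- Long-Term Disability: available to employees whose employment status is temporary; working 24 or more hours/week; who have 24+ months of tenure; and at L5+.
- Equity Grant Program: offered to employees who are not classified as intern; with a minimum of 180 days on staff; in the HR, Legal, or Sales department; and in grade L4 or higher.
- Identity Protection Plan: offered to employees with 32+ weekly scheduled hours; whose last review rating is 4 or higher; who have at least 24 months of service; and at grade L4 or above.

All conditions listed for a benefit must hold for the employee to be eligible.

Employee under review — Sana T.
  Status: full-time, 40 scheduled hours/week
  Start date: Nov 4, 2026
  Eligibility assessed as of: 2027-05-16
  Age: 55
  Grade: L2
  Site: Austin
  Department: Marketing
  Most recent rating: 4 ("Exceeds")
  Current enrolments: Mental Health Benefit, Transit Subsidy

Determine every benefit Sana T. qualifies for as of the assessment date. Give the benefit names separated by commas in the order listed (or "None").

Service from Nov 4, 2026 to 2027-05-16: 193 days.
Transit Subsidy — status full-time ✓; service 193 days ≥ 60 days ✓; 40 hrs/wk ≥ 40 ✓ → eligible.
Annual Bonus Plan — service 193 days ≥ 1 month (≈30 days) ✓; site Austin ✗ (not Tampa) → not eligible.
Gym Reimbursement — service 193 days < 18 months (≈540 days) ✗ → not eligible.
Mental Health Benefit — status full-time ✓; rating 4 ≥ 2 ✓; 40 hrs/wk ≥ 40 ✓; grade L2 ≥ L2 ✓ → eligible.
Long-Term Disability — status full-time ✗ (requires temporary) → not eligible.
Equity Grant Program — status full-time ✓ (not excluded); service 193 days ≥ 180 days ✓; dept Marketing ✗ → not eligible.
Identity Protection Plan — 40 hrs/wk ≥ 32 ✓; rating 4 ≥ 4 ✓; service 193 days < 24 months (≈720 days) ✗ → not eligible.

Transit Subsidy, Mental Health Benefit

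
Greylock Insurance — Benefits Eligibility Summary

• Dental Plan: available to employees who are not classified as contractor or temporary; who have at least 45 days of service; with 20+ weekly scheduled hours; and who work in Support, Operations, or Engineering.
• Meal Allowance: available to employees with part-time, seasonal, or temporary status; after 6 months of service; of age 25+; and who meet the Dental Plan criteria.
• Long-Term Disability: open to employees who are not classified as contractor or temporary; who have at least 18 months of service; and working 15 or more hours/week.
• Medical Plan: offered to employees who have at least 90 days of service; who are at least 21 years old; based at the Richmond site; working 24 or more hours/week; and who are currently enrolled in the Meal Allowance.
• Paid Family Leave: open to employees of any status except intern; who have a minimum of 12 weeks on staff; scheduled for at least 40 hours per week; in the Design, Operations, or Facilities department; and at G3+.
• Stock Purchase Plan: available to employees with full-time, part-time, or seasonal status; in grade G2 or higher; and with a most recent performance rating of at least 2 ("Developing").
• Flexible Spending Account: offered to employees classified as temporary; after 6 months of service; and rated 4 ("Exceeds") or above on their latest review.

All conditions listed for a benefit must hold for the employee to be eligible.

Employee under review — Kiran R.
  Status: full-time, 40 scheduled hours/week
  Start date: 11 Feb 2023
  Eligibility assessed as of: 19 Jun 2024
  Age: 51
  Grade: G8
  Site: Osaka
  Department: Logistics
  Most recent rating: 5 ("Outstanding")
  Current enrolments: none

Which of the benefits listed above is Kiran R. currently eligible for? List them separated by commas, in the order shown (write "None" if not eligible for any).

Service from 11 Feb 2023 to 19 Jun 2024: 494 days.
Dental Plan — status full-time ✓ (not excluded); service 494 days ≥ 45 days ✓; 40 hrs/wk ≥ 20 ✓; dept Logistics ✗ → not eligible.
Meal Allowance — status full-time ✗ (requires part-time, seasonal, or temporary) → not eligible.
Long-Term Disability — status full-time ✓ (not excluded); service 494 days < 18 months (≈540 days) ✗ → not eligible.
Medical Plan — service 494 days ≥ 90 days ✓; age 51 ≥ 21 ✓; site Osaka ✗ (not Richmond) → not eligible.
Paid Family Leave — status full-time ✓ (not excluded); service 494 days ≥ 12 weeks (≈84 days) ✓; 40 hrs/wk ≥ 40 ✓; dept Logistics ✗ → not eligible.
Stock Purchase Plan — status full-time ✓; grade G8 ≥ G2 ✓; rating 5 ≥ 2 ✓ → eligible.
Flexible Spending Account — status full-time ✗ (requires temporary) → not eligible.

Stock Purchase Plan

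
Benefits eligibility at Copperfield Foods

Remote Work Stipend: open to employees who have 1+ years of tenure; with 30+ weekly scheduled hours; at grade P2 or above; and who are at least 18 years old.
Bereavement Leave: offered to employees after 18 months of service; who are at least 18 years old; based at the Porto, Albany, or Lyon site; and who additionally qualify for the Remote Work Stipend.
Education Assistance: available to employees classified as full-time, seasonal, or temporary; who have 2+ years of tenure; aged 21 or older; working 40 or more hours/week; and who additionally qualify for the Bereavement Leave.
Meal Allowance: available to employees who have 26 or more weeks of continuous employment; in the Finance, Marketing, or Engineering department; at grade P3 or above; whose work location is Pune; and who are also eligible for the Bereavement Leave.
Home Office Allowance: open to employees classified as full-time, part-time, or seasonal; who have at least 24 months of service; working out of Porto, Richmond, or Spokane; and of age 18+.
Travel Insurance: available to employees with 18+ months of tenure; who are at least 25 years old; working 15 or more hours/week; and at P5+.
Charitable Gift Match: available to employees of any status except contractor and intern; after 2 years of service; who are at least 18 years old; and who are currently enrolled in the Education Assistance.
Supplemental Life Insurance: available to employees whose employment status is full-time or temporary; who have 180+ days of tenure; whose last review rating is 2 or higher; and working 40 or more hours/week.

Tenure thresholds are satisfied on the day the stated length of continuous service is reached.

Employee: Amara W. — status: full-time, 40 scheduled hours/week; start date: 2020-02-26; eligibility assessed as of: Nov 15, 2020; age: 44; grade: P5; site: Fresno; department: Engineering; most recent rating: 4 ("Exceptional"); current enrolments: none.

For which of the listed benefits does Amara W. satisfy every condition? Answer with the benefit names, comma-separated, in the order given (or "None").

Supplemental Life Insurance

Service from 2020-02-26 to Nov 15, 2020: 263 days.
Remote Work Stipend — service 263 days < 1 year (≈365 days) ✗ → not eligible.
Bereavement Leave — service 263 days < 18 months (≈540 days) ✗ → not eligible.
Education Assistance — status full-time ✓; service 263 days < 2 years (≈730 days) ✗ → not eligible.
Meal Allowance — service 263 days ≥ 26 weeks (≈182 days) ✓; dept Engineering ✓; grade P5 ≥ P3 ✓; site Fresno ✗ (not Pune) → not eligible.
Home Office Allowance — status full-time ✓; service 263 days < 24 months (≈720 days) ✗ → not eligible.
Travel Insurance — service 263 days < 18 months (≈540 days) ✗ → not eligible.
Charitable Gift Match — status full-time ✓ (not excluded); service 263 days < 2 years (≈730 days) ✗ → not eligible.
Supplemental Life Insurance — status full-time ✓; service 263 days ≥ 180 days ✓; rating 4 ≥ 2 ✓; 40 hrs/wk ≥ 40 ✓ → eligible.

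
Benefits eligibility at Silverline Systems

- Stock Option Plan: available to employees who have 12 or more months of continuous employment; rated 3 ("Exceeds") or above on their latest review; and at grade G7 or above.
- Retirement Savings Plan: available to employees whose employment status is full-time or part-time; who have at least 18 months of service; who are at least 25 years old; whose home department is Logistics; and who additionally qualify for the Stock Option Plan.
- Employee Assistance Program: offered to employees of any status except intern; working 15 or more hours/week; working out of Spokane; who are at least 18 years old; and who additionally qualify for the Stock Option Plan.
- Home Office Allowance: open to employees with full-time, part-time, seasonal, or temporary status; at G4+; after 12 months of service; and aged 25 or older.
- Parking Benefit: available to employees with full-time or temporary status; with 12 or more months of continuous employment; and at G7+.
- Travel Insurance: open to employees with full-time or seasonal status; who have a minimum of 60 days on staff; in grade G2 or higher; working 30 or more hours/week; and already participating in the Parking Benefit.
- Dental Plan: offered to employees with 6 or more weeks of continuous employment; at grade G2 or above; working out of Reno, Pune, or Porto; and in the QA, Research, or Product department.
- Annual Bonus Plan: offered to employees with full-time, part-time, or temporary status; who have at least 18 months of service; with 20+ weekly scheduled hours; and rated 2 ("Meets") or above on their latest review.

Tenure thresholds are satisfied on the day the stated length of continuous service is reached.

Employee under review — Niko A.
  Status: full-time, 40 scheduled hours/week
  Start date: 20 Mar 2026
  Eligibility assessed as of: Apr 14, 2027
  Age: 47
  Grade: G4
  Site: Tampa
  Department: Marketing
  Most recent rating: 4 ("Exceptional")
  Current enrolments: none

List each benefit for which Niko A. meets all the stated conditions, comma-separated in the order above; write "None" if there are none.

Home Office Allowance

Service from 20 Mar 2026 to Apr 14, 2027: 390 days.
Stock Option Plan — service 390 days ≥ 12 months (≈360 days) ✓; rating 4 ≥ 3 ✓; grade G4 < G7 ✗ → not eligible.
Retirement Savings Plan — status full-time ✓; service 390 days < 18 months (≈540 days) ✗ → not eligible.
Employee Assistance Program — status full-time ✓ (not excluded); 40 hrs/wk ≥ 15 ✓; site Tampa ✗ (not Spokane) → not eligible.
Home Office Allowance — status full-time ✓; grade G4 ≥ G4 ✓; service 390 days ≥ 12 months (≈360 days) ✓; age 47 ≥ 25 ✓ → eligible.
Parking Benefit — status full-time ✓; service 390 days ≥ 12 months (≈360 days) ✓; grade G4 < G7 ✗ → not eligible.
Travel Insurance — status full-time ✓; service 390 days ≥ 60 days ✓; grade G4 ≥ G2 ✓; 40 hrs/wk ≥ 30 ✓; not enrolled in Parking Benefit ✗ → not eligible.
Dental Plan — service 390 days ≥ 6 weeks (≈42 days) ✓; grade G4 ≥ G2 ✓; site Tampa ✗ (not Reno, Pune, or Porto) → not eligible.
Annual Bonus Plan — status full-time ✓; service 390 days < 18 months (≈540 days) ✗ → not eligible.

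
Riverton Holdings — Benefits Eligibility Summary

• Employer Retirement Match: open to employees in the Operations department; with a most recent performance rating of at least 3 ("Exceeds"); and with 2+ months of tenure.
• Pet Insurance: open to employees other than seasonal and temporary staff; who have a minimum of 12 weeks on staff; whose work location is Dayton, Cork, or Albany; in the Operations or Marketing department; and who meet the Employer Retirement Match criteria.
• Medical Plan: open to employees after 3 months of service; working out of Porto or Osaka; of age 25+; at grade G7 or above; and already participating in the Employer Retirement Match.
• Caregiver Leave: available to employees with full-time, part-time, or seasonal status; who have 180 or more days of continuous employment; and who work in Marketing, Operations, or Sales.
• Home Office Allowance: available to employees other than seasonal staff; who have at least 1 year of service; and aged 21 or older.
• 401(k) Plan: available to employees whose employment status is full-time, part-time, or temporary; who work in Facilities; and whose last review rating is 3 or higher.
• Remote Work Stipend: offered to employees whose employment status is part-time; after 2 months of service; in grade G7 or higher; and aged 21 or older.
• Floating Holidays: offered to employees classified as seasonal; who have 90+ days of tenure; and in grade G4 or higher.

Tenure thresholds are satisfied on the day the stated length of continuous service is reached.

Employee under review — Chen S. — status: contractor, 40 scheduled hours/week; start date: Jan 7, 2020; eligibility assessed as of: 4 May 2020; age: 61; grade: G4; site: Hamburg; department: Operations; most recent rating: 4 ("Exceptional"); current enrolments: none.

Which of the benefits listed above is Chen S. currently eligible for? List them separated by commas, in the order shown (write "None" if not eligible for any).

Service from Jan 7, 2020 to 4 May 2020: 118 days.
Employer Retirement Match — dept Operations ✓; rating 4 ≥ 3 ✓; service 118 days ≥ 2 months (≈60 days) ✓ → eligible.
Pet Insurance — status contractor ✓ (not excluded); service 118 days ≥ 12 weeks (≈84 days) ✓; site Hamburg ✗ (not Dayton, Cork, or Albany) → not eligible.
Medical Plan — service 118 days ≥ 3 months (≈90 days) ✓; site Hamburg ✗ (not Porto or Osaka) → not eligible.
Caregiver Leave — status contractor ✗ (requires full-time, part-time, or seasonal) → not eligible.
Home Office Allowance — status contractor ✓ (not excluded); service 118 days < 1 year (≈365 days) ✗ → not eligible.
401(k) Plan — status contractor ✗ (requires full-time, part-time, or temporary) → not eligible.
Remote Work Stipend — status contractor ✗ (requires part-time) → not eligible.
Floating Holidays — status contractor ✗ (requires seasonal) → not eligible.

Employer Retirement Match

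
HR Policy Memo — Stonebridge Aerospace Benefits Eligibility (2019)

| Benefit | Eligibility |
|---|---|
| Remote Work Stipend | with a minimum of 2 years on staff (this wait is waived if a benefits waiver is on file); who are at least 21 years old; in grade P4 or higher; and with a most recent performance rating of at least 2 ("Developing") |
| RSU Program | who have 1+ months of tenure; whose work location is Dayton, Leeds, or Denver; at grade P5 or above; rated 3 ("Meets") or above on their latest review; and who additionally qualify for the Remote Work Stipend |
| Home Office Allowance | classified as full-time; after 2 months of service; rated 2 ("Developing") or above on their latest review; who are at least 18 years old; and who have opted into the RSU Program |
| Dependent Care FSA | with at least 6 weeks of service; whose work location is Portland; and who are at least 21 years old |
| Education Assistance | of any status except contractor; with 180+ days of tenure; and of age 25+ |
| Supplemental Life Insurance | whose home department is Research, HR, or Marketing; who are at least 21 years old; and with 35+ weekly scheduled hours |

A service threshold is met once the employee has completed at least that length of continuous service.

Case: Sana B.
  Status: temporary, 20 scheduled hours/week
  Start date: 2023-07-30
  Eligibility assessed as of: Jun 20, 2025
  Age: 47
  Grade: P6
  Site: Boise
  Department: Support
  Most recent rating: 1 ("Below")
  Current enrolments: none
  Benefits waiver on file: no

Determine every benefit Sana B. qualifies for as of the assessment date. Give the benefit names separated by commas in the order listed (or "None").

Service from 2023-07-30 to Jun 20, 2025: 691 days.
Remote Work Stipend — no waiver, service 691 days < 2 years (≈730 days) ✗ → not eligible.
RSU Program — service 691 days ≥ 1 month (≈30 days) ✓; site Boise ✗ (not Dayton, Leeds, or Denver) → not eligible.
Home Office Allowance — status temporary ✗ (requires full-time) → not eligible.
Dependent Care FSA — service 691 days ≥ 6 weeks (≈42 days) ✓; site Boise ✗ (not Portland) → not eligible.
Education Assistance — status temporary ✓ (not excluded); service 691 days ≥ 180 days ✓; age 47 ≥ 25 ✓ → eligible.
Supplemental Life Insurance — dept Support ✗ → not eligible.

Education Assistance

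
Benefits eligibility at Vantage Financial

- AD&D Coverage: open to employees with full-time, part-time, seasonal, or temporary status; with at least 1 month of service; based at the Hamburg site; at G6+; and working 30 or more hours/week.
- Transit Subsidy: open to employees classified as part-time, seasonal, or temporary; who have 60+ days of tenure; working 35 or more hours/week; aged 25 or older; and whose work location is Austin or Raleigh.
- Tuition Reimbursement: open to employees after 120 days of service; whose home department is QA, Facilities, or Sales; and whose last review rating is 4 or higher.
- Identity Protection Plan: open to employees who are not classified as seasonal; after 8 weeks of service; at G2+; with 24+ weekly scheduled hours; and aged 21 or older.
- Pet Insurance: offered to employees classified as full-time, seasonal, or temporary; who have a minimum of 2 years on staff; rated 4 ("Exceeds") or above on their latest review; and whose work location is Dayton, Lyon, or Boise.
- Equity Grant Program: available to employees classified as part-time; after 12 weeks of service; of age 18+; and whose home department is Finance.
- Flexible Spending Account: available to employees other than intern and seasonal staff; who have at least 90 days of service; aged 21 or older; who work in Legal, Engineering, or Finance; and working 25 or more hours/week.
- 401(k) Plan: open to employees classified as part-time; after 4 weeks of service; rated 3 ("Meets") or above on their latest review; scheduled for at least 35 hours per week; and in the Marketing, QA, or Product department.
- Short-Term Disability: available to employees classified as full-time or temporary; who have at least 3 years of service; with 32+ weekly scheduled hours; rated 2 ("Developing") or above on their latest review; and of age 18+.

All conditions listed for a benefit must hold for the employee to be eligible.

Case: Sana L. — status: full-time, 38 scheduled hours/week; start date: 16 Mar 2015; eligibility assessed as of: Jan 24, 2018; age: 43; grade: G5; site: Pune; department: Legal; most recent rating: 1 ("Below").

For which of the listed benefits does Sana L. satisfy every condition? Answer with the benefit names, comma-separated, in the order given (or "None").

Identity Protection Plan, Flexible Spending Account

Service from 16 Mar 2015 to Jan 24, 2018: 1045 days.
AD&D Coverage — status full-time ✓; service 1045 days ≥ 1 month (≈30 days) ✓; site Pune ✗ (not Hamburg) → not eligible.
Transit Subsidy — status full-time ✗ (requires part-time, seasonal, or temporary) → not eligible.
Tuition Reimbursement — service 1045 days ≥ 120 days ✓; dept Legal ✗ → not eligible.
Identity Protection Plan — status full-time ✓ (not excluded); service 1045 days ≥ 8 weeks (≈56 days) ✓; grade G5 ≥ G2 ✓; 38 hrs/wk ≥ 24 ✓; age 43 ≥ 21 ✓ → eligible.
Pet Insurance — status full-time ✓; service 1045 days ≥ 2 years (≈730 days) ✓; rating 1 < 4 ✗ → not eligible.
Equity Grant Program — status full-time ✗ (requires part-time) → not eligible.
Flexible Spending Account — status full-time ✓ (not excluded); service 1045 days ≥ 90 days ✓; age 43 ≥ 21 ✓; dept Legal ✓; 38 hrs/wk ≥ 25 ✓ → eligible.
401(k) Plan — status full-time ✗ (requires part-time) → not eligible.
Short-Term Disability — status full-time ✓; service 1045 days < 3 years (≈1095 days) ✗ → not eligible.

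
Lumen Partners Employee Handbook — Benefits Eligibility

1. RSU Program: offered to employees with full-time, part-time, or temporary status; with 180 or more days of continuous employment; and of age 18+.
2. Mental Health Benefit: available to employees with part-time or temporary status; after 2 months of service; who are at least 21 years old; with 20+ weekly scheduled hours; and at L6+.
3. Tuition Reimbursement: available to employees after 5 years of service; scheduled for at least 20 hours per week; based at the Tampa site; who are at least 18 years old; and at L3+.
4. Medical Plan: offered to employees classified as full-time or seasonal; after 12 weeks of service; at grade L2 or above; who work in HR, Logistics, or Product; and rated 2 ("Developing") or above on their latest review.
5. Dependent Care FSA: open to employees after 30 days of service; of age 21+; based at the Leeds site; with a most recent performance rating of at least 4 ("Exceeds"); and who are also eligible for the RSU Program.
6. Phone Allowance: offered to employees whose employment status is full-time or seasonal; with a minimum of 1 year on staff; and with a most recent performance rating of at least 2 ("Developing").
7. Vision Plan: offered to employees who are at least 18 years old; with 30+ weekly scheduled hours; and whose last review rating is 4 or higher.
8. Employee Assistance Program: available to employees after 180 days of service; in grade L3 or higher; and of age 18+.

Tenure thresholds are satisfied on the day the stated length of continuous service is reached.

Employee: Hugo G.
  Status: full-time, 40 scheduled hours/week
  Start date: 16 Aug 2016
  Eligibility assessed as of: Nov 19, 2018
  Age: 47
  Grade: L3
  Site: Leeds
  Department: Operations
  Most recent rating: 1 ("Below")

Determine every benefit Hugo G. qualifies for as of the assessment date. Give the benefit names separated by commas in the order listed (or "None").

Service from 16 Aug 2016 to Nov 19, 2018: 825 days.
RSU Program — status full-time ✓; service 825 days ≥ 180 days ✓; age 47 ≥ 18 ✓ → eligible.
Mental Health Benefit — status full-time ✗ (requires part-time or temporary) → not eligible.
Tuition Reimbursement — service 825 days < 5 years (≈1825 days) ✗ → not eligible.
Medical Plan — status full-time ✓; service 825 days ≥ 12 weeks (≈84 days) ✓; grade L3 ≥ L2 ✓; dept Operations ✗ → not eligible.
Dependent Care FSA — service 825 days ≥ 30 days ✓; age 47 ≥ 21 ✓; site Leeds ✓; rating 1 < 4 ✗ → not eligible.
Phone Allowance — status full-time ✓; service 825 days ≥ 1 year (≈365 days) ✓; rating 1 < 2 ✗ → not eligible.
Vision Plan — age 47 ≥ 18 ✓; 40 hrs/wk ≥ 30 ✓; rating 1 < 4 ✗ → not eligible.
Employee Assistance Program — service 825 days ≥ 180 days ✓; grade L3 ≥ L3 ✓; age 47 ≥ 18 ✓ → eligible.

RSU Program, Employee Assistance Program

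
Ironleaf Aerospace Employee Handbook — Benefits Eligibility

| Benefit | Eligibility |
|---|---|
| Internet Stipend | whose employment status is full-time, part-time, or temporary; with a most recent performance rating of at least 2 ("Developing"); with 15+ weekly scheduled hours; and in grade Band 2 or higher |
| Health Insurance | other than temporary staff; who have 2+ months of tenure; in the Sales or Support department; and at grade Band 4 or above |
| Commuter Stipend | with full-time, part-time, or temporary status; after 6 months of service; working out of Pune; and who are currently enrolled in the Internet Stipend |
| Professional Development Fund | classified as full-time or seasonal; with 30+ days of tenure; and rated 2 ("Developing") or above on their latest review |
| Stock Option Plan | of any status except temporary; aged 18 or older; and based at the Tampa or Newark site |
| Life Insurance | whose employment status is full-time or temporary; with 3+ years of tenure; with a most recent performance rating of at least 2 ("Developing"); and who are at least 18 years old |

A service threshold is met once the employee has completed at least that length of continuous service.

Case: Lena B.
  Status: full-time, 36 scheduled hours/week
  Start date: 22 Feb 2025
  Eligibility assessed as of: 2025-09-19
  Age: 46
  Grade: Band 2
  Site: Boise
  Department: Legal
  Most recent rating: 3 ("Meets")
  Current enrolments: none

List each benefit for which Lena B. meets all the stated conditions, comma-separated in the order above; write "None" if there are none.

Internet Stipend, Professional Development Fund

Service from 22 Feb 2025 to 2025-09-19: 209 days.
Internet Stipend — status full-time ✓; rating 3 ≥ 2 ✓; 36 hrs/wk ≥ 15 ✓; grade Band 2 ≥ Band 2 ✓ → eligible.
Health Insurance — status full-time ✓ (not excluded); service 209 days ≥ 2 months (≈60 days) ✓; dept Legal ✗ → not eligible.
Commuter Stipend — status full-time ✓; service 209 days ≥ 6 months (≈180 days) ✓; site Boise ✗ (not Pune) → not eligible.
Professional Development Fund — status full-time ✓; service 209 days ≥ 30 days ✓; rating 3 ≥ 2 ✓ → eligible.
Stock Option Plan — status full-time ✓ (not excluded); age 46 ≥ 18 ✓; site Boise ✗ (not Tampa or Newark) → not eligible.
Life Insurance — status full-time ✓; service 209 days < 3 years (≈1095 days) ✗ → not eligible.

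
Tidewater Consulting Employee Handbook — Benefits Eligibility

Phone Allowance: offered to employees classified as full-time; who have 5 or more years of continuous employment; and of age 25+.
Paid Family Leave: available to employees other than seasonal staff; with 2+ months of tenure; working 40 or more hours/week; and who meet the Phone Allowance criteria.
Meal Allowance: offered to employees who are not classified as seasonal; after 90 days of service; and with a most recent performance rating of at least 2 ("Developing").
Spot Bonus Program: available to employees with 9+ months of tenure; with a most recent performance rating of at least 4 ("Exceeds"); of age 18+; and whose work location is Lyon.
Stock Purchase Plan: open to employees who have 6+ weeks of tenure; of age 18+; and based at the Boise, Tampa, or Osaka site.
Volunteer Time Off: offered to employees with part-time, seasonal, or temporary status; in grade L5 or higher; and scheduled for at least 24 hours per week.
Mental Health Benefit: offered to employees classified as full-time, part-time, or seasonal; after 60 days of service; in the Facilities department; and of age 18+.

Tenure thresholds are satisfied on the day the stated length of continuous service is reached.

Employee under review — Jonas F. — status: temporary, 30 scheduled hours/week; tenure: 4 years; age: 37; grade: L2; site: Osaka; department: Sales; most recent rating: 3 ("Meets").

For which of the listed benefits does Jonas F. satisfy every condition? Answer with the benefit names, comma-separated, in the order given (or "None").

Phone Allowance — status temporary ✗ (requires full-time) → not eligible.
Paid Family Leave — status temporary ✓ (not excluded); service 4 years ≥ 2 months (≈60 days) ✓; 30 hrs/wk < 40 ✗ → not eligible.
Meal Allowance — status temporary ✓ (not excluded); service 4 years ≥ 90 days ✓; rating 3 ≥ 2 ✓ → eligible.
Spot Bonus Program — service 4 years ≥ 9 months (≈270 days) ✓; rating 3 < 4 ✗ → not eligible.
Stock Purchase Plan — service 4 years ≥ 6 weeks (≈42 days) ✓; age 37 ≥ 18 ✓; site Osaka ✓ → eligible.
Volunteer Time Off — status temporary ✓; grade L2 < L5 ✗ → not eligible.
Mental Health Benefit — status temporary ✗ (requires full-time, part-time, or seasonal) → not eligible.

Meal Allowance, Stock Purchase Plan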